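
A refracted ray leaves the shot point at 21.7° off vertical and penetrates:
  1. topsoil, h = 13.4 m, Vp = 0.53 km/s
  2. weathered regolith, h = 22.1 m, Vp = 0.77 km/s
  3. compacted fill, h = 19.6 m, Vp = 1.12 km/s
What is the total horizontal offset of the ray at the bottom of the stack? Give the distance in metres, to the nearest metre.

44 m

p = sin θ₁/V₁ = sin 21.7°/0.53 = 6.9764e-01 s/km is conserved through the stack.
Layer 1: θ = 21.70°; offset = 13.4·tan 21.70° = 5.333 m.
Layer 2: sin θ = p·0.77 = 0.5372 → θ = 32.49°; offset = 22.1·tan 32.49° = 14.075 m.
Layer 3: sin θ = p·1.12 = 0.7814 → θ = 51.38°; offset = 19.6·tan 51.38° = 24.539 m.
Total horizontal offset = 43.946 m.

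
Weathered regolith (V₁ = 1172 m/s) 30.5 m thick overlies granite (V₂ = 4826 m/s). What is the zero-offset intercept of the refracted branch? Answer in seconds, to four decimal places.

tᵢ = 2h·√(V₂²−V₁²)/(V₁V₂).
√(V₂²−V₁²) = √(4826²−1172²) = 4681.5 m/s.
tᵢ = 2·30.5·4681.5/(1172·4826) = 0.05049 s.

0.0505 s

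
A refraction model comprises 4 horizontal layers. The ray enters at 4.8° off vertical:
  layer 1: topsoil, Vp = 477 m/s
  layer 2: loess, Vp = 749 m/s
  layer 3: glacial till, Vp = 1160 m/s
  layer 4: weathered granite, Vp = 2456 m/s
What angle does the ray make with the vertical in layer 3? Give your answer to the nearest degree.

12°

Snell's law across each interface conserves sin θ / V, so sin θ_3 = V_3·sin θ₁/V₁.
sin θ_3 = 1160 × sin 4.8° / 477 = 0.2035.
θ_3 = 11.74° from the vertical.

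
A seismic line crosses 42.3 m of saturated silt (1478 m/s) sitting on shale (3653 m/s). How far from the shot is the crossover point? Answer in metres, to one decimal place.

x_cross = 2h·√((V₂+V₁)/(V₂−V₁)).
(V₂+V₁)/(V₂−V₁) = (3653+1478)/(3653−1478) = 2.3591; √ = 1.5359.
x_cross = 2·42.3·1.5359 = 129.94 m.

129.9 m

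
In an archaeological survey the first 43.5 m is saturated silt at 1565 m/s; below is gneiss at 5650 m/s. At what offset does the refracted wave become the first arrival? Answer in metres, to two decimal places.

115.62 m

θ_c = arcsin(1565/5650) = 16.08°, so cos θ_c = 0.9609 and tᵢ = 2h cos θ_c/V₁ = 0.0534 s.
At crossover x/V₁ = x/V₂ + tᵢ ⇒ x = tᵢ/(1/V₁ − 1/V₂) = 0.05342/(6.3898e-04 − 1.7699e-04) = 115.62 m.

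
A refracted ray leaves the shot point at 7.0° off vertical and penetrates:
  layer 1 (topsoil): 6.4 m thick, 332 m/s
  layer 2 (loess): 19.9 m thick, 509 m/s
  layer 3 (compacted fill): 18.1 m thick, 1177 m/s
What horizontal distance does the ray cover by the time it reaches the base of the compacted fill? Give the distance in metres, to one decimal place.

Apply Snell's law at each interface; in layer i the horizontal offset is hᵢ·tan θᵢ.
Layer 1: θ = 7.00°; offset = 6.4·tan 7.00° = 0.786 m.
Layer 2: sin θ = 509·sin 7.0°/332 = 0.1868, θ = 10.77°; offset = 19.9·tan 10.77° = 3.785 m.
Layer 3: sin θ = 1177·sin 7.0°/332 = 0.4320, θ = 25.60°; offset = 18.1·tan 25.60° = 8.671 m.
Total horizontal offset = 13.242 m.

13.2 m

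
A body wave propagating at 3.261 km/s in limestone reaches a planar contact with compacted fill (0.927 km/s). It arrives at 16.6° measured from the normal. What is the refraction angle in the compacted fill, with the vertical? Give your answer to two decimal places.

sin θ₁/V₁ = sin θ₂/V₂ ⇒ sin θ₂ = 0.927·sin 16.6°/3.261 = 0.927·0.2857/3.261 = 0.0812.
θ₂ = sin⁻¹(0.0812) = 4.66° (from vertical).

4.66°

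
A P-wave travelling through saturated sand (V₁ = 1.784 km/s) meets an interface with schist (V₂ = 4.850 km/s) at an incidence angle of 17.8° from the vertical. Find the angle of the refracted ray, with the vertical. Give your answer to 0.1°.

Snell's law: sin θ₂ = (V₂/V₁)·sin θ₁ = (4.850/1.784)·sin 17.8° = 0.8311.
θ₂ = arcsin 0.8311 = 56.21° from the normal.

56.2°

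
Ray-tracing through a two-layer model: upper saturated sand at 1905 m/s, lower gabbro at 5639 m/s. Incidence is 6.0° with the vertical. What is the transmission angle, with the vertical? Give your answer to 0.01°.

Snell's law: sin θ₂ = (V₂/V₁)·sin θ₁ = (5639/1905)·sin 6.0° = 0.3094.
θ₂ = arcsin 0.3094 = 18.02° from the normal.

18.02°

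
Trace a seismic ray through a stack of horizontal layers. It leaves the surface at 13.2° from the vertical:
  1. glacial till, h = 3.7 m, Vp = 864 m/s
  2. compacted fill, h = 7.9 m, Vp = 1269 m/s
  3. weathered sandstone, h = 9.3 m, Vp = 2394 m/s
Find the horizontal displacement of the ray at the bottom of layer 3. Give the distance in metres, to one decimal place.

p = sin θ₁/V₁ = sin 13.2°/864 = 2.6429e-04 s/m is conserved through the stack.
Layer 1: θ = 13.20°; offset = 3.7·tan 13.20° = 0.868 m.
Layer 2: sin θ = p·1269 = 0.3354 → θ = 19.60°; offset = 7.9·tan 19.60° = 2.812 m.
Layer 3: sin θ = p·2394 = 0.6327 → θ = 39.25°; offset = 9.3·tan 39.25° = 7.599 m.
Summing the layer offsets gives 11.279 m.

11.3 m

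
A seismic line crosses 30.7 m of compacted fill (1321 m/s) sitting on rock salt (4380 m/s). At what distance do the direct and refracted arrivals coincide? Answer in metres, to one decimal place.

x_cross = 2h·√((V₂+V₁)/(V₂−V₁)).
(V₂+V₁)/(V₂−V₁) = (4380+1321)/(4380−1321) = 1.8637; √ = 1.3652.
x_cross = 2·30.7·1.3652 = 83.82 m.

83.8 m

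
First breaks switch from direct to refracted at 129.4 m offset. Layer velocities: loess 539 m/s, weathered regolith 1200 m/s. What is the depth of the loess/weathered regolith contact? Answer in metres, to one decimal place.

h = (x_cross/2)·√((V₂−V₁)/(V₂+V₁)).
(V₂−V₁)/(V₂+V₁) = (1200−539)/(1200+539) = 0.3801; √ = 0.6165.
h = (129.4/2)·0.6165 = 39.89 m.

39.9 m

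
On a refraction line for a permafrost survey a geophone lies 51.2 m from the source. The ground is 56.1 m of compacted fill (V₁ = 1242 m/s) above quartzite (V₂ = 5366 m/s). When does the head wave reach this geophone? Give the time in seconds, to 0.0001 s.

t = x/V₂ + 2h·√(V₂²−V₁²)/(V₁V₂).
√(V₂²−V₁²) = √(5366²−1242²) = 5220.3 m/s; delay term = 2·56.1·5220.3/(1242·5366) = 0.08789 s.
t = 51.2/5366 + 0.08789 = 0.09743 s.

0.0974 s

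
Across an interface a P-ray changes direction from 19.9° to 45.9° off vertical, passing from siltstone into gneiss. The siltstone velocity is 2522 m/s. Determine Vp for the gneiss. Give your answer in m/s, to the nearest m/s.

Snell's law: sin 19.9°/V₁ = sin 45.9°/V₂.
V₂ = V₁·sin 45.9°/sin 19.9° = 2522 × 2.1098 = 5320.87 m/s.

5321 m/s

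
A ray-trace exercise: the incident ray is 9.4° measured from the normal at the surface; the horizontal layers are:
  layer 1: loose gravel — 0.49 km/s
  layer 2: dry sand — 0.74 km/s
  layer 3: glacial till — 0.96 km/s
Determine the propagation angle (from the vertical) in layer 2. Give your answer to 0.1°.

Snell's law across each interface conserves sin θ / V, so sin θ_2 = V_2·sin θ₁/V₁.
sin θ_2 = 0.74 × sin 9.4° / 0.49 = 0.2467.
θ_2 = 14.28° from the vertical.

14.3°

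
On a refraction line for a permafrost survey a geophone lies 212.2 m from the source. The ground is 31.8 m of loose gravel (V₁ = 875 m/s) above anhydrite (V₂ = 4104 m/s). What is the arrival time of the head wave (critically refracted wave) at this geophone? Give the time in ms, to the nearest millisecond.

123 ms

θ_c = arcsin(V₁/V₂) = arcsin(875/4104) = 12.31°, cos θ_c = 0.9770.
Intercept time tᵢ = 2h cos θ_c / V₁ = 2·31.8·0.9770/875 = 0.07101 s.
t = x/V₂ + tᵢ = 212.2/4104 + 0.07101 = 0.12272 s.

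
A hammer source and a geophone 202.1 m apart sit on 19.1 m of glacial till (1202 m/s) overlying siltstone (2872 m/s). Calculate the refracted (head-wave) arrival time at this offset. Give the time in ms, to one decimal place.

99.2 ms

θ_c = arcsin(V₁/V₂) = arcsin(1202/2872) = 24.74°, cos θ_c = 0.9082.
Intercept time tᵢ = 2h cos θ_c / V₁ = 2·19.1·0.9082/1202 = 0.02886 s.
t = x/V₂ + tᵢ = 202.1/2872 + 0.02886 = 0.09923 s.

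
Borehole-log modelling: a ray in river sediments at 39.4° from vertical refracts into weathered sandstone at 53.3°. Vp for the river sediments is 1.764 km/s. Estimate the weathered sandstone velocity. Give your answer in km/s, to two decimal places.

2.23 km/s

Snell's law: sin 39.4°/V₁ = sin 53.3°/V₂.
V₂ = V₁·sin 53.3°/sin 39.4° = 1.764 × 1.2632 = 2.23 km/s.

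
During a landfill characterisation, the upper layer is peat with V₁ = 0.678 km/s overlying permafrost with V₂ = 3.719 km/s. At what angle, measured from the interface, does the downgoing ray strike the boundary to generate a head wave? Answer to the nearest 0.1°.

79.5°

Critical incidence: sin θ_c = V₁/V₂ = 0.678/3.719 = 0.1823.
θ_c = arcsin 0.1823 = 10.50°.
Measured from the interface: 90° − 10.50° = 79.50°.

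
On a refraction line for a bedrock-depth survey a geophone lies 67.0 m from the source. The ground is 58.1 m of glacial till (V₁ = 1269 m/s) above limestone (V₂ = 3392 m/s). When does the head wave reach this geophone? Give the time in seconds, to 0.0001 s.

t = x/V₂ + 2h·√(V₂²−V₁²)/(V₁V₂).
√(V₂²−V₁²) = √(3392²−1269²) = 3145.7 m/s; delay term = 2·58.1·3145.7/(1269·3392) = 0.08492 s.
t = 67.0/3392 + 0.08492 = 0.10467 s.

0.1047 s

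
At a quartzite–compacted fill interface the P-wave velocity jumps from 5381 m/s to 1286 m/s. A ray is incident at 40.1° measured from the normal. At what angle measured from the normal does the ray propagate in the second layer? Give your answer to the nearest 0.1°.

8.9°

sin θ₁/V₁ = sin θ₂/V₂ ⇒ sin θ₂ = 1286·sin 40.1°/5381 = 1286·0.6441/5381 = 0.1539.
θ₂ = sin⁻¹(0.1539) = 8.86° (from vertical).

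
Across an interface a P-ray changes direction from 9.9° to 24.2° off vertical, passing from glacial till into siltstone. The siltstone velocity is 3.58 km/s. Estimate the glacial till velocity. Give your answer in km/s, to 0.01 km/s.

Snell's law: sin 9.9°/V₁ = sin 24.2°/V₂.
V₁ = V₂·sin 9.9°/sin 24.2° = 3.58 × 0.4194 = 1.50 km/s.

1.50 km/s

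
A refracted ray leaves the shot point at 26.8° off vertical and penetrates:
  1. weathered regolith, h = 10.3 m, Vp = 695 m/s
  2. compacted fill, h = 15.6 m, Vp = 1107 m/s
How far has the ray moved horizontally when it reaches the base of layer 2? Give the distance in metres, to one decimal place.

21.3 m

Ray parameter p = sin 26.8° / 695 m/s = 6.4874e-04 s/m.
Layer 1: θ = 26.80°; offset = 10.3·tan 26.80° = 5.203 m.
Layer 2: sin θ = p·1107 = 0.7182 → θ = 45.90°; offset = 15.6·tan 45.90° = 16.100 m.
Σ offsets = 21.302 m.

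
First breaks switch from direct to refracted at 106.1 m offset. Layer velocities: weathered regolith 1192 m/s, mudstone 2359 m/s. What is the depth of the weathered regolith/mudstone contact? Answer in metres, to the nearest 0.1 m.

x_cross = 2h·√((V₂+V₁)/(V₂−V₁)) → h = x_cross / (2·√((V₂+V₁)/(V₂−V₁))).
√((V₂+V₁)/(V₂−V₁)) = √((2359+1192)/(2359−1192)) = 1.7444.
h = 106.1 / (2·1.7444) = 30.41 m.

30.4 m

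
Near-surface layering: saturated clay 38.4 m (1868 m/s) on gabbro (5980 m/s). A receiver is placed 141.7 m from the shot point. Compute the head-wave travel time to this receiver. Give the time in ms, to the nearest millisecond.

63 ms

t = x/V₂ + 2h·√(V₂²−V₁²)/(V₁V₂).
√(V₂²−V₁²) = √(5980²−1868²) = 5680.8 m/s; delay term = 2·38.4·5680.8/(1868·5980) = 0.03906 s.
t = 141.7/5980 + 0.03906 = 0.06275 s.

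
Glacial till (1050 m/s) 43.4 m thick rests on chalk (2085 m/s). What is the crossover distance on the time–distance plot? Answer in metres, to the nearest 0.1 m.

151.1 m

x_cross = 2h·√((V₂+V₁)/(V₂−V₁)).
(V₂+V₁)/(V₂−V₁) = (2085+1050)/(2085−1050) = 3.0290; √ = 1.7404.
x_cross = 2·43.4·1.7404 = 151.07 m.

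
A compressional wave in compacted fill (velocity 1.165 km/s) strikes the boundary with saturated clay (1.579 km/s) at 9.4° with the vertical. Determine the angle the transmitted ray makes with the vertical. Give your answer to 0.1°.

12.8°

sin θ₁/V₁ = sin θ₂/V₂ ⇒ sin θ₂ = 1.579·sin 9.4°/1.165 = 1.579·0.1633/1.165 = 0.2214.
θ₂ = sin⁻¹(0.2214) = 12.79° (from vertical).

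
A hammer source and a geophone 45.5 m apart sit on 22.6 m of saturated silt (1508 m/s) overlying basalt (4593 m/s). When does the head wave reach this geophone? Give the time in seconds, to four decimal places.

t = x/V₂ + 2h·√(V₂²−V₁²)/(V₁V₂).
√(V₂²−V₁²) = √(4593²−1508²) = 4338.4 m/s; delay term = 2·22.6·4338.4/(1508·4593) = 0.02831 s.
t = 45.5/4593 + 0.02831 = 0.03822 s.

0.0382 s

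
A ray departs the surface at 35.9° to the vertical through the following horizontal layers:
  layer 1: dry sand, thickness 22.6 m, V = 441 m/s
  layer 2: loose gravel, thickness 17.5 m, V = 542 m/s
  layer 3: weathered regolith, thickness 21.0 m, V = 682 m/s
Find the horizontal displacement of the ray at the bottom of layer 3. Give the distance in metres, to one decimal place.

79.7 m

Apply Snell's law at each interface; in layer i the horizontal offset is hᵢ·tan θᵢ.
Layer 1: θ = 35.90°; offset = 22.6·tan 35.90° = 16.360 m.
Layer 2: sin θ = 542·sin 35.9°/441 = 0.7207, θ = 46.11°; offset = 17.5·tan 46.11° = 18.191 m.
Layer 3: sin θ = 682·sin 35.9°/441 = 0.9068, θ = 65.07°; offset = 21.0·tan 65.07° = 45.177 m.
Total horizontal offset = 79.728 m.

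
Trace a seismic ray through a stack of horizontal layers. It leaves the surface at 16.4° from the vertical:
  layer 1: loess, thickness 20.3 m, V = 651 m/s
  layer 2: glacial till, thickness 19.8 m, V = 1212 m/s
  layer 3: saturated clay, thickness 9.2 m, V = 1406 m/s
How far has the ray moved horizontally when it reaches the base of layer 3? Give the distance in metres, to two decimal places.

25.29 m

Ray parameter p = sin 16.4° / 651 m/s = 4.3370e-04 s/m.
Layer 1: θ = 16.40°; offset = 20.3·tan 16.40° = 5.9746 m.
Layer 2: sin θ = p·1212 = 0.5256 → θ = 31.71°; offset = 19.8·tan 31.71° = 12.2344 m.
Layer 3: sin θ = p·1406 = 0.6098 → θ = 37.57°; offset = 9.2·tan 37.57° = 7.0784 m.
Total horizontal offset = 25.2874 m.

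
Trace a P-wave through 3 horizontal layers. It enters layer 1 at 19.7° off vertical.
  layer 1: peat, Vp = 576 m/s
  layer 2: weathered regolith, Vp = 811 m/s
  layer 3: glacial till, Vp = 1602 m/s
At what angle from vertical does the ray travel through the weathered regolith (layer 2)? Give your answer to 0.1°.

28.3°

Ray parameter p = sin 19.7° / 576 = 5.8523e-04 s/m.
sin θ_2 = p·V_2 = 5.8523e-04 × 811 = 0.4746.
θ_2 = arcsin 0.4746 = 28.33°.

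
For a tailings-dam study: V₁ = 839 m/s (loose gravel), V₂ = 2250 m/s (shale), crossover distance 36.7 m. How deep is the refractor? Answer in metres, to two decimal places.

12.40 m

x_cross = 2h·√((V₂+V₁)/(V₂−V₁)) → h = x_cross / (2·√((V₂+V₁)/(V₂−V₁))).
√((V₂+V₁)/(V₂−V₁)) = √((2250+839)/(2250−839)) = 1.4796.
h = 36.7 / (2·1.4796) = 12.40 m.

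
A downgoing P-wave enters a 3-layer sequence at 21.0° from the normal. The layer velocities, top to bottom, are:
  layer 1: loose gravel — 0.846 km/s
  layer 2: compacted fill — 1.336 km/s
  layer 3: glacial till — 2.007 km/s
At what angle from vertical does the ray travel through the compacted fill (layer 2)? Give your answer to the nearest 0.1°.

34.5°

Ray parameter p = sin 21.0° / 0.846 = 4.2360e-01 s/km.
sin θ_2 = p·V_2 = 4.2360e-01 × 1.336 = 0.5659.
θ_2 = 34.47° from the vertical.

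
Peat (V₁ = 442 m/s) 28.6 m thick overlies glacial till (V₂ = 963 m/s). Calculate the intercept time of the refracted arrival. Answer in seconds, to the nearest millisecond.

0.115 s

θ_c = arcsin(V₁/V₂) = arcsin(442/963) = 27.32°; cos θ_c = 0.8884.
tᵢ = 2h·cos θ_c / V₁ = 2·28.6·0.8884 / 442 = 0.11498 s.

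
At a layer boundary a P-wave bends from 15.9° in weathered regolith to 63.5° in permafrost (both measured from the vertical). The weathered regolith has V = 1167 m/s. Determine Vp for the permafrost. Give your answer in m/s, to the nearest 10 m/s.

3810 m/s

Snell's law: sin 15.9°/V₁ = sin 63.5°/V₂.
V₂ = V₁·sin 63.5°/sin 15.9° = 1167 × 3.2667 = 3812.20 m/s.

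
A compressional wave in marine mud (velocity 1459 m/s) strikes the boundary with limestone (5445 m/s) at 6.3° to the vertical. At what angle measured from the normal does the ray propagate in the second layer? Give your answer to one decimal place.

24.2°

Snell's law: sin θ₂ = (V₂/V₁)·sin θ₁ = (5445/1459)·sin 6.3° = 0.4095.
θ₂ = arcsin 0.4095 = 24.18° from the normal.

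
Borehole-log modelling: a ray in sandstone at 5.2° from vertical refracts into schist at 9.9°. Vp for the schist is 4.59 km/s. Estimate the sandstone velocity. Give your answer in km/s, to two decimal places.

Snell's law: sin 5.2°/V₁ = sin 9.9°/V₂.
V₁ = V₂·sin 5.2°/sin 9.9° = 4.59 × 0.5272 = 2.42 km/s.

2.42 km/s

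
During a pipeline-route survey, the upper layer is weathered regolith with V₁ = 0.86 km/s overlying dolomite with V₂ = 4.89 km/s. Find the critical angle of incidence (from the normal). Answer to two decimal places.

At critical incidence the refracted ray runs along the interface (θ₂ = 90°), so sin θ_c = V₁/V₂.
θ_c = arcsin(0.86/4.89) = arcsin 0.1759 = 10.13°.

10.13°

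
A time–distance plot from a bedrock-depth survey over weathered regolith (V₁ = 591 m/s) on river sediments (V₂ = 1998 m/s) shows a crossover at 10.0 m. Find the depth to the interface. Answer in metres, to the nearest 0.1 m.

h = (x_cross/2)·√((V₂−V₁)/(V₂+V₁)).
(V₂−V₁)/(V₂+V₁) = (1998−591)/(1998+591) = 0.5435; √ = 0.7372.
h = (10.0/2)·0.7372 = 3.69 m.

3.7 m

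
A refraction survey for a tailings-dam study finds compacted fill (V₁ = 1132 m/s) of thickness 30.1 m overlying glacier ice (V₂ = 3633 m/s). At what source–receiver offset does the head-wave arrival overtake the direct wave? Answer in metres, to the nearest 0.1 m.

x_cross = 2h·√((V₂+V₁)/(V₂−V₁)).
(V₂+V₁)/(V₂−V₁) = (3633+1132)/(3633−1132) = 1.9052; √ = 1.3803.
x_cross = 2·30.1·1.3803 = 83.09 m.

83.1 m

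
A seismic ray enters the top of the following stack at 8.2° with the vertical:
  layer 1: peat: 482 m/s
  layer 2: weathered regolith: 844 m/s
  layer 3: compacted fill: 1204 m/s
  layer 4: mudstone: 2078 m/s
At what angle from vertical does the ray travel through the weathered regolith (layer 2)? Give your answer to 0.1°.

Ray parameter p = sin 8.2° / 482 = 2.9591e-04 s/m.
sin θ_2 = p·V_2 = 2.9591e-04 × 844 = 0.2497.
θ_2 = arcsin 0.2497 = 14.46°.

14.5°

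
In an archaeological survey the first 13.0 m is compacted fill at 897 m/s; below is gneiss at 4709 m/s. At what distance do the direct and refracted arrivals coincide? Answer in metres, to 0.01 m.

31.53 m

x_cross = 2h·√((V₂+V₁)/(V₂−V₁)).
(V₂+V₁)/(V₂−V₁) = (4709+897)/(4709−897) = 1.4706; √ = 1.2127.
x_cross = 2·13.0·1.2127 = 31.53 m.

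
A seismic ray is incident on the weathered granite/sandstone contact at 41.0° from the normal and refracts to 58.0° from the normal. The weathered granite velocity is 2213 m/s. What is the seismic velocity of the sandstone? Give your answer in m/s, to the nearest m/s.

Snell's law: sin 41.0°/V₁ = sin 58.0°/V₂.
V₂ = V₁·sin 58.0°/sin 41.0° = 2213 × 1.2926 = 2860.61 m/s.

2861 m/s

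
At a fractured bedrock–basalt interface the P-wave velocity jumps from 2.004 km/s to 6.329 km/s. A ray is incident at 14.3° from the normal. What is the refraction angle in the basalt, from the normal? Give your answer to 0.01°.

51.27°

Snell's law: sin θ₂ = (V₂/V₁)·sin θ₁ = (6.329/2.004)·sin 14.3° = 0.7801.
θ₂ = arcsin 0.7801 = 51.27° from the normal.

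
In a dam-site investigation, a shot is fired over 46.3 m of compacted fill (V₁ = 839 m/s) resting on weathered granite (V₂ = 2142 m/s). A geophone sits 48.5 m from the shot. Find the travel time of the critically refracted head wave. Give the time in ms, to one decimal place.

θ_c = arcsin(V₁/V₂) = arcsin(839/2142) = 23.06°, cos θ_c = 0.9201.
Intercept time tᵢ = 2h cos θ_c / V₁ = 2·46.3·0.9201/839 = 0.10155 s.
t = x/V₂ + tᵢ = 48.5/2142 + 0.10155 = 0.12419 s.

124.2 ms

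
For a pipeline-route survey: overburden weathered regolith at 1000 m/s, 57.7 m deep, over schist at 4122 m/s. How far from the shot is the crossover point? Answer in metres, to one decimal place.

θ_c = arcsin(1000/4122) = 14.04°, so cos θ_c = 0.9701 and tᵢ = 2h cos θ_c/V₁ = 0.1120 s.
At crossover x/V₁ = x/V₂ + tᵢ ⇒ x = tᵢ/(1/V₁ − 1/V₂) = 0.11195/(1.0000e-03 − 2.4260e-04) = 147.81 m.

147.8 m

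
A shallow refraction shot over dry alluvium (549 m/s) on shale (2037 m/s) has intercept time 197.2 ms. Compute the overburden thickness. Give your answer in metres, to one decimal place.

56.2 m

θ_c = arcsin(549/2037) = 15.64°; cos θ_c = 0.9630.
tᵢ = 2h cos θ_c/V₁ ⇒ h = tᵢ·V₁/(2 cos θ_c) = 0.1972·549/(2·0.9630) = 56.21 m.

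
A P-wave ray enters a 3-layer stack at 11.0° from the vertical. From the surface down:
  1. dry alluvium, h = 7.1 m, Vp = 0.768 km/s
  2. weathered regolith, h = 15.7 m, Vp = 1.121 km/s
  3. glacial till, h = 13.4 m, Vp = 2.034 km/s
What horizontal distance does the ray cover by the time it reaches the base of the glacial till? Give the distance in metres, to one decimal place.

p = sin θ₁/V₁ = sin 11.0°/0.768 = 2.4845e-01 s/km is conserved through the stack.
Layer 1: θ = 11.00°; offset = 7.1·tan 11.00° = 1.380 m.
Layer 2: sin θ = p·1.121 = 0.2785 → θ = 16.17°; offset = 15.7·tan 16.17° = 4.553 m.
Layer 3: sin θ = p·2.034 = 0.5053 → θ = 30.35°; offset = 13.4·tan 30.35° = 7.847 m.
Summing the layer offsets gives 13.780 m.

13.8 m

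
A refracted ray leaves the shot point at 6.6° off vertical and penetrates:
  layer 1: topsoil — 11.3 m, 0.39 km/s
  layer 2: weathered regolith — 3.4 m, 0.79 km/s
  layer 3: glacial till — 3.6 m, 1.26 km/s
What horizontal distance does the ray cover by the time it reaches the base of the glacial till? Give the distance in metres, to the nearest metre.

Apply Snell's law at each interface; in layer i the horizontal offset is hᵢ·tan θᵢ.
Layer 1: θ = 6.60°; offset = 11.3·tan 6.60° = 1.307 m.
Layer 2: sin θ = 0.79·sin 6.6°/0.39 = 0.2328, θ = 13.46°; offset = 3.4·tan 13.46° = 0.814 m.
Layer 3: sin θ = 1.26·sin 6.6°/0.39 = 0.3713, θ = 21.80°; offset = 3.6·tan 21.80° = 1.440 m.
Summing the layer offsets gives 3.561 m.

4 m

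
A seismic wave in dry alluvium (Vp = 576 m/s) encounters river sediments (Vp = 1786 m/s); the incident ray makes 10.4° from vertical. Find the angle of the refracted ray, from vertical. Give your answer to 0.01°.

34.04°

Snell's law: sin θ₂ = (V₂/V₁)·sin θ₁ = (1786/576)·sin 10.4° = 0.5597.
θ₂ = arcsin 0.5597 = 34.04° from the normal.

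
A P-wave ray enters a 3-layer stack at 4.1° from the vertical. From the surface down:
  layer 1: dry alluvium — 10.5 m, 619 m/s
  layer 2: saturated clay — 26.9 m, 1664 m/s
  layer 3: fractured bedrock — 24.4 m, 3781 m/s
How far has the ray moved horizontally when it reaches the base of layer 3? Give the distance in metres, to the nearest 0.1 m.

p = sin θ₁/V₁ = sin 4.1°/619 = 1.1550e-04 s/m is conserved through the stack.
Layer 1: θ = 4.10°; offset = 10.5·tan 4.10° = 0.753 m.
Layer 2: sin θ = p·1664 = 0.1922 → θ = 11.08°; offset = 26.9·tan 11.08° = 5.268 m.
Layer 3: sin θ = p·3781 = 0.4367 → θ = 25.90°; offset = 24.4·tan 25.90° = 11.845 m.
Total horizontal offset = 17.866 m.

17.9 m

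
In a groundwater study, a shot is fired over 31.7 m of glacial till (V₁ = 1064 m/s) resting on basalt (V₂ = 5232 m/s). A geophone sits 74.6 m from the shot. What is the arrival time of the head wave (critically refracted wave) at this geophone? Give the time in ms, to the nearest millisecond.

73 ms

θ_c = arcsin(V₁/V₂) = arcsin(1064/5232) = 11.73°, cos θ_c = 0.9791.
Intercept time tᵢ = 2h cos θ_c / V₁ = 2·31.7·0.9791/1064 = 0.05834 s.
t = x/V₂ + tᵢ = 74.6/5232 + 0.05834 = 0.07260 s.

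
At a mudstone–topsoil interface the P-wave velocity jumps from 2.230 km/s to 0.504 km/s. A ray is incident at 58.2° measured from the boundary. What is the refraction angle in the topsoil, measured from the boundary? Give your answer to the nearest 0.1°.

Convert to the normal: θ₁ = 90° − 58.2° = 31.8°.
sin θ₁/V₁ = sin θ₂/V₂ ⇒ sin θ₂ = 0.504·sin 31.8°/2.230 = 0.504·0.5270/2.230 = 0.1191.
θ₂ = sin⁻¹(0.1191) = 6.84° (from vertical).
From the interface: 90° − 6.84° = 83.16°.

83.2°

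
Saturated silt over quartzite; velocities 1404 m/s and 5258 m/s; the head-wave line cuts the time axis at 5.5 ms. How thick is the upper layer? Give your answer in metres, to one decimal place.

4.0 m

θ_c = arcsin(1404/5258) = 15.49°; cos θ_c = 0.9637.
tᵢ = 2h cos θ_c/V₁ ⇒ h = tᵢ·V₁/(2 cos θ_c) = 0.0055·1404/(2·0.9637) = 4.01 m.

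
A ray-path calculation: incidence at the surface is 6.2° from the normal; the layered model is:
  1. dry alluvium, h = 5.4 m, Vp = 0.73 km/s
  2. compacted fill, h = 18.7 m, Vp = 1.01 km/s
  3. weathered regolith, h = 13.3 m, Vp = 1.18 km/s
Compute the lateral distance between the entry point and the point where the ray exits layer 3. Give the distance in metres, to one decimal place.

5.8 m

p = sin θ₁/V₁ = sin 6.2°/0.73 = 1.4794e-01 s/km is conserved through the stack.
Layer 1: θ = 6.20°; offset = 5.4·tan 6.20° = 0.587 m.
Layer 2: sin θ = p·1.01 = 0.1494 → θ = 8.59°; offset = 18.7·tan 8.59° = 2.826 m.
Layer 3: sin θ = p·1.18 = 0.1746 → θ = 10.05°; offset = 13.3·tan 10.05° = 2.358 m.
Total horizontal offset = 5.771 m.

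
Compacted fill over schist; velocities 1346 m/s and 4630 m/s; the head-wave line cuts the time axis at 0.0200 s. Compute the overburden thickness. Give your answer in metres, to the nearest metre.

14 m

θ_c = arcsin(1346/4630) = 16.90°; cos θ_c = 0.9568.
tᵢ = 2h cos θ_c/V₁ ⇒ h = tᵢ·V₁/(2 cos θ_c) = 0.02·1346/(2·0.9568) = 14.07 m.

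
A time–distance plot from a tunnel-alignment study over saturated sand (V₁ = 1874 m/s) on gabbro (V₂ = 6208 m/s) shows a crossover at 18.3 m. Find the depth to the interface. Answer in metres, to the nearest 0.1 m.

h = (x_cross/2)·√((V₂−V₁)/(V₂+V₁)).
(V₂−V₁)/(V₂+V₁) = (6208−1874)/(6208+1874) = 0.5363; √ = 0.7323.
h = (18.3/2)·0.7323 = 6.70 m.

6.7 m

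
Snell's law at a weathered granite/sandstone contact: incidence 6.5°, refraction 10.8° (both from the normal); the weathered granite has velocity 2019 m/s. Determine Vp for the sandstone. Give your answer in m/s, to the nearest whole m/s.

3342 m/s

Snell's law: sin 6.5°/V₁ = sin 10.8°/V₂.
V₂ = V₁·sin 10.8°/sin 6.5° = 2019 × 1.6553 = 3341.98 m/s.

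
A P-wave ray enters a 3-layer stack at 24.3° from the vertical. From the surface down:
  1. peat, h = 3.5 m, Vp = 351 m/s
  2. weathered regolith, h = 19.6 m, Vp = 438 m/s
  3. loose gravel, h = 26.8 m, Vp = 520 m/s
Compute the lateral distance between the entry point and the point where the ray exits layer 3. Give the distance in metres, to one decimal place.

33.9 m

p = sin θ₁/V₁ = sin 24.3°/351 = 1.1724e-03 s/m is conserved through the stack.
Layer 1: θ = 24.30°; offset = 3.5·tan 24.30° = 1.580 m.
Layer 2: sin θ = p·438 = 0.5135 → θ = 30.90°; offset = 19.6·tan 30.90° = 11.730 m.
Layer 3: sin θ = p·520 = 0.6097 → θ = 37.56°; offset = 26.8·tan 37.56° = 20.612 m.
Σ offsets = 33.922 m.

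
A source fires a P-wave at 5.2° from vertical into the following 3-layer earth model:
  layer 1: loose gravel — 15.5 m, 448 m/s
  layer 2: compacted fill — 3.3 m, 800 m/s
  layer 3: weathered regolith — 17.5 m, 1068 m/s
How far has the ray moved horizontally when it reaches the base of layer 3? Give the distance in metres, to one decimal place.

5.8 m

Ray parameter p = sin 5.2° / 448 m/s = 2.0230e-04 s/m.
Layer 1: θ = 5.20°; offset = 15.5·tan 5.20° = 1.411 m.
Layer 2: sin θ = p·800 = 0.1618 → θ = 9.31°; offset = 3.3·tan 9.31° = 0.541 m.
Layer 3: sin θ = p·1068 = 0.2161 → θ = 12.48°; offset = 17.5·tan 12.48° = 3.873 m.
Σ offsets = 5.824 m.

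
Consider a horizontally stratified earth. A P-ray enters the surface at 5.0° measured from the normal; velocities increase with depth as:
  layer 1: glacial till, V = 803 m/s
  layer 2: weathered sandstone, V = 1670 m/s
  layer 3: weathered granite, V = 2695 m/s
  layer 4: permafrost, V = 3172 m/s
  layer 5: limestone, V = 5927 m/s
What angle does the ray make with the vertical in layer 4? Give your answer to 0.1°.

20.1°

Snell's law across each interface conserves sin θ / V, so sin θ_4 = V_4·sin θ₁/V₁.
sin θ_4 = 3172 × sin 5.0° / 803 = 0.3443.
θ_4 = arcsin 0.3443 = 20.14°.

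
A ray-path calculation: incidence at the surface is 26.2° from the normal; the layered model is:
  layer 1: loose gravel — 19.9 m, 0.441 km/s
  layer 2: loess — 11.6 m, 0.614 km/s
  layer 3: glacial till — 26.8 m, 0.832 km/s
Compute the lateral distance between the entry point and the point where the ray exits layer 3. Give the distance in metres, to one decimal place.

Apply Snell's law at each interface; in layer i the horizontal offset is hᵢ·tan θᵢ.
Layer 1: θ = 26.20°; offset = 19.9·tan 26.20° = 9.792 m.
Layer 2: sin θ = 0.614·sin 26.2°/0.441 = 0.6147, θ = 37.93°; offset = 11.6·tan 37.93° = 9.040 m.
Layer 3: sin θ = 0.832·sin 26.2°/0.441 = 0.8330, θ = 56.40°; offset = 26.8·tan 56.40° = 40.342 m.
Σ offsets = 59.175 m.

59.2 m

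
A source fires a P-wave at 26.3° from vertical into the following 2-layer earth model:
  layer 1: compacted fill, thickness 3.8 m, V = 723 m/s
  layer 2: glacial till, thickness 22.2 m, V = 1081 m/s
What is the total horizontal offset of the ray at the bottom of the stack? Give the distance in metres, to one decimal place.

21.5 m

p = sin θ₁/V₁ = sin 26.3°/723 = 6.1282e-04 s/m is conserved through the stack.
Layer 1: θ = 26.30°; offset = 3.8·tan 26.30° = 1.878 m.
Layer 2: sin θ = p·1081 = 0.6625 → θ = 41.49°; offset = 22.2·tan 41.49° = 19.633 m.
Total horizontal offset = 21.511 m.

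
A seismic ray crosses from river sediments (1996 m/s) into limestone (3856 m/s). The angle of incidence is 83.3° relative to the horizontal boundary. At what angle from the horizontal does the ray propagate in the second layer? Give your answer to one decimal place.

Angle from the normal: 90° − 83.3° = 6.7°.
sin θ₁/V₁ = sin θ₂/V₂ ⇒ sin θ₂ = 3856·sin 6.7°/1996 = 3856·0.1167/1996 = 0.2254.
θ₂ = sin⁻¹(0.2254) = 13.03° (from vertical).
From the interface: 90° − 13.03° = 76.97°.

77.0°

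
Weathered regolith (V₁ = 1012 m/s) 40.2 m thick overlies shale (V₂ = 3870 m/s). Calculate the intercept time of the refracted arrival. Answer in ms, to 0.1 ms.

θ_c = arcsin(V₁/V₂) = arcsin(1012/3870) = 15.16°; cos θ_c = 0.9652.
tᵢ = 2h·cos θ_c / V₁ = 2·40.2·0.9652 / 1012 = 0.07668 s.

76.7 ms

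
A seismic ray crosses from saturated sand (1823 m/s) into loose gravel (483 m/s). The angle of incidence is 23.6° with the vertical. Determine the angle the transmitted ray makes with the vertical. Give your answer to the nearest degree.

6°

Snell's law: sin θ₂ = (V₂/V₁)·sin θ₁ = (483/1823)·sin 23.6° = 0.1061.
θ₂ = arcsin 0.1061 = 6.09° from the normal.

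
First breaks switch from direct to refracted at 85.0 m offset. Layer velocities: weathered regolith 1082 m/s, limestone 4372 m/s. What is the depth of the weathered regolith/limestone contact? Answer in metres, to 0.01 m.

33.01 m

x_cross = 2h·√((V₂+V₁)/(V₂−V₁)) → h = x_cross / (2·√((V₂+V₁)/(V₂−V₁))).
√((V₂+V₁)/(V₂−V₁)) = √((4372+1082)/(4372−1082)) = 1.2875.
h = 85.0 / (2·1.2875) = 33.01 m.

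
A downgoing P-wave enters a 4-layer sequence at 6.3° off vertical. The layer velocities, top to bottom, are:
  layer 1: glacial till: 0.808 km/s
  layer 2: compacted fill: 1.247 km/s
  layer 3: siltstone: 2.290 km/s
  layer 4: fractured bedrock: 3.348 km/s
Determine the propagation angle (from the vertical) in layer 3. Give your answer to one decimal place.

18.1°

Ray parameter p = sin 6.3° / 0.808 = 1.3581e-01 s/km.
sin θ_3 = p·V_3 = 1.3581e-01 × 2.290 = 0.3110.
θ_3 = arcsin 0.3110 = 18.12°.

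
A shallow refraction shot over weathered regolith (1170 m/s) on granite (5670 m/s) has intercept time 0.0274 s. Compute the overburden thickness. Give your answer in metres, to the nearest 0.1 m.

16.4 m

θ_c = arcsin(1170/5670) = 11.91°; cos θ_c = 0.9785.
tᵢ = 2h cos θ_c/V₁ ⇒ h = tᵢ·V₁/(2 cos θ_c) = 0.0274·1170/(2·0.9785) = 16.38 m.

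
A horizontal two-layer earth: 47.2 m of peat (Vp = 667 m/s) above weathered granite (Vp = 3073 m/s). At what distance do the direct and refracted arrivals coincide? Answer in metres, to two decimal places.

θ_c = arcsin(667/3073) = 12.54°, so cos θ_c = 0.9762 and tᵢ = 2h cos θ_c/V₁ = 0.1382 s.
At crossover x/V₁ = x/V₂ + tᵢ ⇒ x = tᵢ/(1/V₁ − 1/V₂) = 0.13816/(1.4993e-03 − 3.2541e-04) = 117.70 m.

117.70 m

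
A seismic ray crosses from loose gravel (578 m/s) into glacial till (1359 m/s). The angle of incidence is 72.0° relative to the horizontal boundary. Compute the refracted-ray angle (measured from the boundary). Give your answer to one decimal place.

43.4°

Angle from the normal: 90° − 72.0° = 18.0°.
sin θ₁/V₁ = sin θ₂/V₂ ⇒ sin θ₂ = 1359·sin 18.0°/578 = 1359·0.3090/578 = 0.7266.
θ₂ = sin⁻¹(0.7266) = 46.60° (from vertical).
From the interface: 90° − 46.60° = 43.40°.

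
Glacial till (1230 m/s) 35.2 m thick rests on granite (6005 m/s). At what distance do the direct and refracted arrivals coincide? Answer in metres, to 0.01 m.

θ_c = arcsin(1230/6005) = 11.82°, so cos θ_c = 0.9788 and tᵢ = 2h cos θ_c/V₁ = 0.0560 s.
At crossover x/V₁ = x/V₂ + tᵢ ⇒ x = tᵢ/(1/V₁ − 1/V₂) = 0.05602/(8.1301e-04 − 1.6653e-04) = 86.66 m.

86.66 m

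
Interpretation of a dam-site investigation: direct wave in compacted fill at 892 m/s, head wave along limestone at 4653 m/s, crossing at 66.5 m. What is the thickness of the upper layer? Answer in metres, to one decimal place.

27.4 m

x_cross = 2h·√((V₂+V₁)/(V₂−V₁)) → h = x_cross / (2·√((V₂+V₁)/(V₂−V₁))).
√((V₂+V₁)/(V₂−V₁)) = √((4653+892)/(4653−892)) = 1.2142.
h = 66.5 / (2·1.2142) = 27.38 m.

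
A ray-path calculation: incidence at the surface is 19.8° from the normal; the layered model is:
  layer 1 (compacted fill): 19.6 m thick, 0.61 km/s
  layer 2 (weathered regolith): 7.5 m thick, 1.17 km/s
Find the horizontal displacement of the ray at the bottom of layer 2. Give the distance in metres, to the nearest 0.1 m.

Ray parameter p = sin 19.8° / 0.61 km/s = 5.5531e-01 s/km.
Layer 1: θ = 19.80°; offset = 19.6·tan 19.80° = 7.056 m.
Layer 2: sin θ = p·1.17 = 0.6497 → θ = 40.52°; offset = 7.5·tan 40.52° = 6.410 m.
Summing the layer offsets gives 13.467 m.

13.5 m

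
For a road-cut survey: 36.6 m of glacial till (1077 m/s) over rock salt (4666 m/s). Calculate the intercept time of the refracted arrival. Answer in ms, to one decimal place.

tᵢ = 2h·√(V₂²−V₁²)/(V₁V₂).
√(V₂²−V₁²) = √(4666²−1077²) = 4540.0 m/s.
tᵢ = 2·36.6·4540.0/(1077·4666) = 0.06613 s.

66.1 ms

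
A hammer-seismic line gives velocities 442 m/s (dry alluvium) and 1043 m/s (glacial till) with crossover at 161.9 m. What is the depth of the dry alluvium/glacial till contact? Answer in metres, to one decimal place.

h = (x_cross/2)·√((V₂−V₁)/(V₂+V₁)).
(V₂−V₁)/(V₂+V₁) = (1043−442)/(1043+442) = 0.4047; √ = 0.6362.
h = (161.9/2)·0.6362 = 51.50 m.

51.5 m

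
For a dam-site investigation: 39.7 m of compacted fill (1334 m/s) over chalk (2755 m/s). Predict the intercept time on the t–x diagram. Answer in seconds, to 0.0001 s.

0.0521 s

θ_c = arcsin(V₁/V₂) = arcsin(1334/2755) = 28.96°; cos θ_c = 0.8750.
tᵢ = 2h·cos θ_c / V₁ = 2·39.7·0.8750 / 1334 = 0.05208 s.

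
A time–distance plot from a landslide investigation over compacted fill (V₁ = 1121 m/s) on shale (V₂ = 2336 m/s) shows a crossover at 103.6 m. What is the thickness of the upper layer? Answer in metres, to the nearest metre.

31 m

h = (x_cross/2)·√((V₂−V₁)/(V₂+V₁)).
(V₂−V₁)/(V₂+V₁) = (2336−1121)/(2336+1121) = 0.3515; √ = 0.5928.
h = (103.6/2)·0.5928 = 30.71 m.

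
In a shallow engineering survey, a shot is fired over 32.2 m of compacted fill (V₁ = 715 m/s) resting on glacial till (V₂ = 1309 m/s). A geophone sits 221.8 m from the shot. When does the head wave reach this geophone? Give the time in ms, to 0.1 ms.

t = x/V₂ + 2h·√(V₂²−V₁²)/(V₁V₂).
√(V₂²−V₁²) = √(1309²−715²) = 1096.5 m/s; delay term = 2·32.2·1096.5/(715·1309) = 0.07545 s.
t = 221.8/1309 + 0.07545 = 0.24489 s.

244.9 ms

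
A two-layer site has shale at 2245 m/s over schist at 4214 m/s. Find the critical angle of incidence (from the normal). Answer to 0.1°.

32.2°

Critical incidence: sin θ_c = V₁/V₂ = 2245/4214 = 0.5327.
θ_c = arcsin 0.5327 = 32.19°.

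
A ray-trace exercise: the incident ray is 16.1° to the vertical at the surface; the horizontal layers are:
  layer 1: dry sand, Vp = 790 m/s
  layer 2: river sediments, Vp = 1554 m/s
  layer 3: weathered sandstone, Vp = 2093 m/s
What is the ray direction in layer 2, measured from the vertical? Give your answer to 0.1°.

Snell's law across each interface conserves sin θ / V, so sin θ_2 = V_2·sin θ₁/V₁.
sin θ_2 = 1554 × sin 16.1° / 790 = 0.5455.
θ_2 = 33.06° from the vertical.

33.1°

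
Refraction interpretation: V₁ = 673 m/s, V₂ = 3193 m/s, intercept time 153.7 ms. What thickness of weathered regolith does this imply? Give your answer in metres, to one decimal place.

52.9 m

h = tᵢ·V₁·V₂ / (2·√(V₂²−V₁²)).
√(V₂²−V₁²) = √(3193² − 673²) = 3121.3 m/s.
h = 0.1537 s × 673 × 3193 / (2 × 3121.3) = 52.91 m.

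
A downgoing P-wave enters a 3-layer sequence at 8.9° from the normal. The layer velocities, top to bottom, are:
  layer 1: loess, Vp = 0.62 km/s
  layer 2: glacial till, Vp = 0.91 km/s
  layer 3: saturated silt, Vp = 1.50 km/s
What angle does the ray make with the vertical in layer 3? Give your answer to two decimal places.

21.98°

Ray parameter p = sin 8.9° / 0.62 = 2.4953e-01 s/km.
sin θ_3 = p·V_3 = 2.4953e-01 × 1.50 = 0.3743.
θ_3 = 21.98° from the vertical.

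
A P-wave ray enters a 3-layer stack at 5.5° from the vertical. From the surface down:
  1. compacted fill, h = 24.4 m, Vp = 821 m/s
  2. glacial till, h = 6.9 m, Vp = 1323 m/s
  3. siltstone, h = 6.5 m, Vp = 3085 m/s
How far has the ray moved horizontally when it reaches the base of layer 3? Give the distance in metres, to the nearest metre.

Apply Snell's law at each interface; in layer i the horizontal offset is hᵢ·tan θᵢ.
Layer 1: θ = 5.50°; offset = 24.4·tan 5.50° = 2.349 m.
Layer 2: sin θ = 1323·sin 5.5°/821 = 0.1545, θ = 8.88°; offset = 6.9·tan 8.88° = 1.079 m.
Layer 3: sin θ = 3085·sin 5.5°/821 = 0.3602, θ = 21.11°; offset = 6.5·tan 21.11° = 2.509 m.
Σ offsets = 5.937 m.

6 m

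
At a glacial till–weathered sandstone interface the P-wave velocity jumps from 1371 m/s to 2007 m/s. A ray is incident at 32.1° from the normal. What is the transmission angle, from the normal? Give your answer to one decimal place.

sin θ₁/V₁ = sin θ₂/V₂ ⇒ sin θ₂ = 2007·sin 32.1°/1371 = 2007·0.5314/1371 = 0.7779.
θ₂ = sin⁻¹(0.7779) = 51.07° (from vertical).

51.1°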